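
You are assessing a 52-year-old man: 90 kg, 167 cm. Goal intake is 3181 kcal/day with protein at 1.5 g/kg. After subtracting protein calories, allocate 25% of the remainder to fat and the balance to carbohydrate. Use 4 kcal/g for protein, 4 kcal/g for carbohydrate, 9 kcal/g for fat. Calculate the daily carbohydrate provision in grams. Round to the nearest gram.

Protein = 1.5 × 90 = 135 g → 135 × 4 = 540 kcal.
Non-protein calories = 3181 − 540 = 2641 kcal.
Fat: 25% × 2641 = 660.25 kcal; carbohydrate: 1980.75 kcal.
Carbohydrate: 1980.75 kcal ÷ 4 kcal/g = 495.1875 g.

495 g/day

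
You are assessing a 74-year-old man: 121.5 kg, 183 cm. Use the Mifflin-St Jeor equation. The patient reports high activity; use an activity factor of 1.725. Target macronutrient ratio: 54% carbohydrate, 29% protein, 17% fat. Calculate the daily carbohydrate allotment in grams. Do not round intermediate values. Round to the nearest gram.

Mifflin-St Jeor (male): BMR = 10(121.5) + 6.25(183) − 5(74) + 5 = 1215 + 1143.75 − 370 + 5 = 1993.75 kcal/day.
TEE = 1993.75 × 1.725 = 3439.2188 kcal/day.
Carbohydrate energy = 54% × 3439.2188 = 1857.1781 kcal.
Carbohydrate = 1857.1781 ÷ 4 kcal/g = 464.2945 g.

464 g/day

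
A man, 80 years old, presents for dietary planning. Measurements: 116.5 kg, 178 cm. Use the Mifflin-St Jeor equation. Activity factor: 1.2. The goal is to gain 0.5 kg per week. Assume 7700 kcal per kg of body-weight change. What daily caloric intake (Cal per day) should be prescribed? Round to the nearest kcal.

Mifflin-St Jeor (male): BMR = 10(116.5) + 6.25(178) − 5(80) + 5 = 1165 + 1112.5 − 400 + 5 = 1882.5 kcal/day.
TEE = 1882.5 × 1.2 = 2259 kcal/day.
Required daily surplus = 0.5 × 7700 ÷ 7 = 550 kcal/day.
Target intake = 2259 + 550 = 2809 kcal/day.

2809 Cal per day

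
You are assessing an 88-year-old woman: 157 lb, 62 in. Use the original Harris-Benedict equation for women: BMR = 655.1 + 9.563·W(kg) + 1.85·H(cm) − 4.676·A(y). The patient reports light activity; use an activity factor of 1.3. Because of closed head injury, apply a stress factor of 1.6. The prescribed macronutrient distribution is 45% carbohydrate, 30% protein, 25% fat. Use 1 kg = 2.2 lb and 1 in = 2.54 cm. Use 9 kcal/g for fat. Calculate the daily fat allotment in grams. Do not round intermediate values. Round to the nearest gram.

Convert to metric: weight = 157 ÷ 2.2 = 71.3636 kg; height = 62 × 2.54 = 157.48 cm.
Harris-Benedict: BMR = 655.1 + 9.563(71.3636) + 1.85(157.48) − 4.676(88) = 1217.4005 kcal/day.
TEE = 1217.4005 × 1.3 = 1582.6206 kcal/day.
With stress factor 1.6: 1582.6206 × 1.6 = 2532.1929 kcal/day.
Fat energy = 25% × 2532.1929 = 633.0482 kcal.
Fat = 633.0482 ÷ 9 kcal/g = 70.3387 g.

70 g/day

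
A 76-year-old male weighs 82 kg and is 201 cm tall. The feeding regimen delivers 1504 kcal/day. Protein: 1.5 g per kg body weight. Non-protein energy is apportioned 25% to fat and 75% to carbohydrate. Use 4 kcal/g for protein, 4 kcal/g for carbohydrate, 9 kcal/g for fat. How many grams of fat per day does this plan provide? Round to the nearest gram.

28 g/day

Protein = 1.5 × 82 = 123 g → 123 × 4 = 492 kcal.
Non-protein calories = 1504 − 492 = 1012 kcal.
Fat: 25% × 1012 = 253 kcal; carbohydrate: 759 kcal.
Fat: 253 kcal ÷ 9 kcal/g = 28.1111 g.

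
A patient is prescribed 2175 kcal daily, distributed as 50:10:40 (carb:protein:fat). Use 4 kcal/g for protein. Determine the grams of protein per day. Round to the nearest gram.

Protein energy = 10% × 2175 = 217.5 kcal.
At 4 kcal/g: 217.5 ÷ 4 = 54.375 g.

54 g/day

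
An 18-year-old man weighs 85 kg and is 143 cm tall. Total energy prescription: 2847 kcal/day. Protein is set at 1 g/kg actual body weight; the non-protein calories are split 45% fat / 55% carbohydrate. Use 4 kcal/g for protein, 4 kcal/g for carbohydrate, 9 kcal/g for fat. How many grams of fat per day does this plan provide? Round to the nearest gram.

125 g/day

Protein = 1 × 85 = 85 g → 85 × 4 = 340 kcal.
Non-protein calories = 2847 − 340 = 2507 kcal.
Fat: 45% × 2507 = 1128.15 kcal; carbohydrate: 1378.85 kcal.
Fat: 1128.15 kcal ÷ 9 kcal/g = 125.35 g.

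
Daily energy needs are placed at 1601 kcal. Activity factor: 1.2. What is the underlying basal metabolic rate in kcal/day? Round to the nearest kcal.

BMR = TEE ÷ activity factor = 1601 ÷ 1.2 = 1334.1667 kcal/day.

1334 kcal/day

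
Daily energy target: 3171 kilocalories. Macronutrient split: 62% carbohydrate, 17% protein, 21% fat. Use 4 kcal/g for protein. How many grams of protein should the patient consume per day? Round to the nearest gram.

135 g/day

Protein energy = 17% × 3171 = 539.07 kcal.
At 4 kcal/g: 539.07 ÷ 4 = 134.7675 g.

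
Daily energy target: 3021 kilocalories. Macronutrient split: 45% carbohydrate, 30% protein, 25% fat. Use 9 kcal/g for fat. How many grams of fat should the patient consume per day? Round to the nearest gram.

Fat energy = 25% × 3021 = 755.25 kcal.
At 9 kcal/g: 755.25 ÷ 9 = 83.9167 g.

84 g/day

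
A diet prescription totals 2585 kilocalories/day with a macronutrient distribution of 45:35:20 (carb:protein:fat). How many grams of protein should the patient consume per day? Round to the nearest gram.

Protein energy = 35% × 2585 = 904.75 kcal.
At 4 kcal/g: 904.75 ÷ 4 = 226.1875 g.

226 g/day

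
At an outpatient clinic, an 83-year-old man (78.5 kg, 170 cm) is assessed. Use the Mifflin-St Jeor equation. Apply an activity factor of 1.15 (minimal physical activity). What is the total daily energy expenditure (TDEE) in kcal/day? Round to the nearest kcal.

1653 kcal/day

Mifflin-St Jeor (male): BMR = 10(78.5) + 6.25(170) − 5(83) + 5 = 785 + 1062.5 − 415 + 5 = 1437.5 kcal/day.
TEE = BMR × activity factor = 1437.5 × 1.15 = 1653.125 kcal/day.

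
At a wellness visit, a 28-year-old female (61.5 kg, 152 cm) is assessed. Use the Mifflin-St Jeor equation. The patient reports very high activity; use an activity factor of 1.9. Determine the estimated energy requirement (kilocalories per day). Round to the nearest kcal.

Mifflin-St Jeor (female): BMR = 10(61.5) + 6.25(152) − 5(28) − 161 = 615 + 950 − 140 − 161 = 1264 kcal/day.
TEE = BMR × activity factor = 1264 × 1.9 = 2401.6 kcal/day.

2402 kilocalories per day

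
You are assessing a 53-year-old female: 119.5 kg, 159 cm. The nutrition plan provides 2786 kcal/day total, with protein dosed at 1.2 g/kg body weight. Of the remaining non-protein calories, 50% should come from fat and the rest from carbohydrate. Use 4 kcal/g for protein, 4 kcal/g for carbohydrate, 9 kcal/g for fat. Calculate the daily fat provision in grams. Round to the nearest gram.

123 g/day

Protein = 1.2 × 119.5 = 143.4 g → 143.4 × 4 = 573.6 kcal.
Non-protein calories = 2786 − 573.6 = 2212.4 kcal.
Fat: 50% × 2212.4 = 1106.2 kcal; carbohydrate: 1106.2 kcal.
Fat: 1106.2 kcal ÷ 9 kcal/g = 122.9111 g.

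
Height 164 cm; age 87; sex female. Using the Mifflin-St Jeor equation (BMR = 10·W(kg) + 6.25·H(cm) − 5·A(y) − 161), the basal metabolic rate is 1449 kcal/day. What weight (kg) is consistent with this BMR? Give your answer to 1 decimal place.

102.0 kg

1449 = 10·W + 6.25(164) − 5(87) − 161
10·W = 1449 − 429 = 1020, so W = 102 kg.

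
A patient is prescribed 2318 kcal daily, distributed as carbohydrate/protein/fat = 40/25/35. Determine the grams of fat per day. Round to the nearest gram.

Fat energy = 35% × 2318 = 811.3 kcal.
At 9 kcal/g: 811.3 ÷ 9 = 90.1444 g.

90 g/day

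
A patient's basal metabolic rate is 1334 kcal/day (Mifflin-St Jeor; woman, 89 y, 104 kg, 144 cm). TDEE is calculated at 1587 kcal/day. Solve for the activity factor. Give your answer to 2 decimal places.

Activity factor = TEE ÷ BMR = 1587 ÷ 1334 = 1.19.

1.19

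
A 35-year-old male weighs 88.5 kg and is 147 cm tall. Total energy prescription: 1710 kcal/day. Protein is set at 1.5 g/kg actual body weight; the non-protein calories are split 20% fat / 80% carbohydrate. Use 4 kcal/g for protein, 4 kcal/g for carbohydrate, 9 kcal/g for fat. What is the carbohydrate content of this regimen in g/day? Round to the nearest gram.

Protein = 1.5 × 88.5 = 132.75 g → 132.75 × 4 = 531 kcal.
Non-protein calories = 1710 − 531 = 1179 kcal.
Fat: 20% × 1179 = 235.8 kcal; carbohydrate: 943.2 kcal.
Carbohydrate: 943.2 kcal ÷ 4 kcal/g = 235.8 g.

236 g/day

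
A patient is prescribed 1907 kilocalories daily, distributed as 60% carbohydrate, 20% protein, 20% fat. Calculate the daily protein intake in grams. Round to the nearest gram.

95 g/day

Protein energy = 20% × 1907 = 381.4 kcal.
At 4 kcal/g: 381.4 ÷ 4 = 95.35 g.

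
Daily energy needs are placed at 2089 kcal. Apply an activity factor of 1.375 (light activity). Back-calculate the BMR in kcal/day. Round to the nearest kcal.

BMR = TEE ÷ activity factor = 2089 ÷ 1.375 = 1519.2727 kcal/day.

1519 kcal/day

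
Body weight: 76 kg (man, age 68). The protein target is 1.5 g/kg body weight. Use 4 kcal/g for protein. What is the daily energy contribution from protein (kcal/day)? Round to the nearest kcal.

456 kcal/day

Protein = 1.5 g/kg × 76 kg = 114 g/day.
Protein energy = 114 g × 4 kcal/g = 456 kcal/day.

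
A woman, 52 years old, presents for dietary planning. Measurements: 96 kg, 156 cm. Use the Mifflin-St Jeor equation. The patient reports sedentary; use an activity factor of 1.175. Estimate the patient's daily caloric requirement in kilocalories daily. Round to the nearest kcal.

1779 kilocalories daily

Mifflin-St Jeor (female): BMR = 10(96) + 6.25(156) − 5(52) − 161 = 960 + 975 − 260 − 161 = 1514 kcal/day.
TEE = BMR × activity factor = 1514 × 1.175 = 1778.95 kcal/day.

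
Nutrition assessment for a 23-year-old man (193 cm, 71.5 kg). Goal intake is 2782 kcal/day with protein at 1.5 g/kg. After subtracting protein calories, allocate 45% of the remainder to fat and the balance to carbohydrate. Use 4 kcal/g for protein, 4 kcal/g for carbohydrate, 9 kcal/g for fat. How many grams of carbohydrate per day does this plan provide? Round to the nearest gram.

Protein = 1.5 × 71.5 = 107.25 g → 107.25 × 4 = 429 kcal.
Non-protein calories = 2782 − 429 = 2353 kcal.
Fat: 45% × 2353 = 1058.85 kcal; carbohydrate: 1294.15 kcal.
Carbohydrate: 1294.15 kcal ÷ 4 kcal/g = 323.5375 g.

324 g/day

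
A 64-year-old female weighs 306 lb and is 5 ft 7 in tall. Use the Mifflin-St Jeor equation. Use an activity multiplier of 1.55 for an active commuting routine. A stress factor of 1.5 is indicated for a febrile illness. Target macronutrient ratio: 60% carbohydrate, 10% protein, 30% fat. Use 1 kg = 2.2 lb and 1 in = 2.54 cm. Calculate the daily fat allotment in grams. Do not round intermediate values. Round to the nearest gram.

Convert to metric: weight = 306 ÷ 2.2 = 139.0909 kg; height = (5×12 + 7) × 2.54 = 67 × 2.54 = 170.18 cm.
Mifflin-St Jeor (female): BMR = 10(139.0909) + 6.25(170.18) − 5(64) − 161 = 1390.9091 + 1063.625 − 320 − 161 = 1973.5341 kcal/day.
TEE = 1973.5341 × 1.55 = 3058.9778 kcal/day.
With stress factor 1.5: 3058.9778 × 1.5 = 4588.4668 kcal/day.
Fat energy = 30% × 4588.4668 = 1376.54 kcal.
Fat = 1376.54 ÷ 9 kcal/g = 152.9489 g.

153 g/day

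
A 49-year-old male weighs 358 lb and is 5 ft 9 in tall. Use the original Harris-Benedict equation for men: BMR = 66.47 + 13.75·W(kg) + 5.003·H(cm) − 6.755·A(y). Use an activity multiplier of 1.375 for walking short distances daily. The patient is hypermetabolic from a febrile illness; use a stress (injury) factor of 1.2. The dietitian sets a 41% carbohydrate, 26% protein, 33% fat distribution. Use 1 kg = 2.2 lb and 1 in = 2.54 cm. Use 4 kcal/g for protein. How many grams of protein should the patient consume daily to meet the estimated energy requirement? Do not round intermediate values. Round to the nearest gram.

306 g/day

Convert to metric: weight = 358 ÷ 2.2 = 162.7273 kg; height = (5×12 + 9) × 2.54 = 69 × 2.54 = 175.26 cm.
Harris-Benedict: BMR = 66.47 + 13.75(162.7273) + 5.003(175.26) − 6.755(49) = 2849.8008 kcal/day.
TEE = 2849.8008 × 1.375 = 3918.4761 kcal/day.
With stress factor 1.2: 3918.4761 × 1.2 = 4702.1713 kcal/day.
Protein energy = 26% × 4702.1713 = 1222.5645 kcal.
Protein = 1222.5645 ÷ 4 kcal/g = 305.6411 g.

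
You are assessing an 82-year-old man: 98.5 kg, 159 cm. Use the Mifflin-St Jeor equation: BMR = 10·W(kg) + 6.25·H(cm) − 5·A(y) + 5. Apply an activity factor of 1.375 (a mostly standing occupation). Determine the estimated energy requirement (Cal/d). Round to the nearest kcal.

Mifflin-St Jeor (male): BMR = 10(98.5) + 6.25(159) − 5(82) + 5 = 985 + 993.75 − 410 + 5 = 1573.75 kcal/day.
TEE = BMR × activity factor = 1573.75 × 1.375 = 2163.9063 kcal/day.

2164 Cal/d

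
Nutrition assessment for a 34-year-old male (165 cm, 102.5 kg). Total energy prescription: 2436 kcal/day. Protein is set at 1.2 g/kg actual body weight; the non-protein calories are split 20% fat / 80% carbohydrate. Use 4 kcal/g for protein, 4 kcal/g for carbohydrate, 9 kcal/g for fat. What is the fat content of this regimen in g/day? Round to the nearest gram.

43 g/day

Protein = 1.2 × 102.5 = 123 g → 123 × 4 = 492 kcal.
Non-protein calories = 2436 − 492 = 1944 kcal.
Fat: 20% × 1944 = 388.8 kcal; carbohydrate: 1555.2 kcal.
Fat: 388.8 kcal ÷ 9 kcal/g = 43.2 g.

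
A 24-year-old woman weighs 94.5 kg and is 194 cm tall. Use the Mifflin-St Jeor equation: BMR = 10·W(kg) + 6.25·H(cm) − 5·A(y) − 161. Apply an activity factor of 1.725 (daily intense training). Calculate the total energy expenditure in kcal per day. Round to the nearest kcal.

Mifflin-St Jeor (female): BMR = 10(94.5) + 6.25(194) − 5(24) − 161 = 945 + 1212.5 − 120 − 161 = 1876.5 kcal/day.
TEE = BMR × activity factor = 1876.5 × 1.725 = 3236.9625 kcal/day.

3237 kcal per day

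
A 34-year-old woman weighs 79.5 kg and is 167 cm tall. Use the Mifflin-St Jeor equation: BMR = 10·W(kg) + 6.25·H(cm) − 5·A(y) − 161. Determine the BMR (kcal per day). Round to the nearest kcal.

1508 kcal per day

Mifflin-St Jeor (female): BMR = 10(79.5) + 6.25(167) − 5(34) − 161 = 795 + 1043.75 − 170 − 161 = 1507.75 kcal/day.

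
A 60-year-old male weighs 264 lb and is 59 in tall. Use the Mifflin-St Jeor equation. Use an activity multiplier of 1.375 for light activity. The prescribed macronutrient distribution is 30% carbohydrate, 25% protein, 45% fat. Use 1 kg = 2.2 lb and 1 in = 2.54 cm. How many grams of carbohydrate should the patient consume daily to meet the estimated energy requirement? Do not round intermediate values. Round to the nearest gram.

190 g/day

Convert to metric: weight = 264 ÷ 2.2 = 120 kg; height = 59 × 2.54 = 149.86 cm.
Mifflin-St Jeor (male): BMR = 10(120) + 6.25(149.86) − 5(60) + 5 = 1200 + 936.625 − 300 + 5 = 1841.625 kcal/day.
TEE = 1841.625 × 1.375 = 2532.2344 kcal/day.
Carbohydrate energy = 30% × 2532.2344 = 759.6703 kcal.
Carbohydrate = 759.6703 ÷ 4 kcal/g = 189.9176 g.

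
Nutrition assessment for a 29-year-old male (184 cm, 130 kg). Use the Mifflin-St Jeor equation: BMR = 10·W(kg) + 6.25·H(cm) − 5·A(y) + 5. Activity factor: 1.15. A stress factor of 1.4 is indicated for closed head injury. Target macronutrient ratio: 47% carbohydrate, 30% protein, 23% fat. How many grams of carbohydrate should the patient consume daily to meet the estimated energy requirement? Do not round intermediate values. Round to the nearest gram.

437 g/day

Mifflin-St Jeor (male): BMR = 10(130) + 6.25(184) − 5(29) + 5 = 1300 + 1150 − 145 + 5 = 2310 kcal/day.
TEE = 2310 × 1.15 = 2656.5 kcal/day.
With stress factor 1.4: 2656.5 × 1.4 = 3719.1 kcal/day.
Carbohydrate energy = 47% × 3719.1 = 1747.977 kcal.
Carbohydrate = 1747.977 ÷ 4 kcal/g = 436.9943 g.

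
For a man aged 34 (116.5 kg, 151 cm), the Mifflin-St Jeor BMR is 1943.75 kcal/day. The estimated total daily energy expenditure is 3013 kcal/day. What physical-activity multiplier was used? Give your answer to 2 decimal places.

Activity factor = TEE ÷ BMR = 3013 ÷ 1943.75 = 1.55.

1.55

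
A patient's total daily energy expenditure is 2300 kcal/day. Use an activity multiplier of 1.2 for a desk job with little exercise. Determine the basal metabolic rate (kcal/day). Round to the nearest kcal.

1917 kcal/day

BMR = TEE ÷ activity factor = 2300 ÷ 1.2 = 1916.6667 kcal/day.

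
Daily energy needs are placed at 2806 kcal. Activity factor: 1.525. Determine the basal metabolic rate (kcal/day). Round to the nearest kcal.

1840 kcal/day

BMR = TEE ÷ activity factor = 2806 ÷ 1.525 = 1840 kcal/day.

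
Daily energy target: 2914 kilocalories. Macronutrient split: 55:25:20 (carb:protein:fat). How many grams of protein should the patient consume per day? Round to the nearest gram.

182 g/day

Protein energy = 25% × 2914 = 728.5 kcal.
At 4 kcal/g: 728.5 ÷ 4 = 182.125 g.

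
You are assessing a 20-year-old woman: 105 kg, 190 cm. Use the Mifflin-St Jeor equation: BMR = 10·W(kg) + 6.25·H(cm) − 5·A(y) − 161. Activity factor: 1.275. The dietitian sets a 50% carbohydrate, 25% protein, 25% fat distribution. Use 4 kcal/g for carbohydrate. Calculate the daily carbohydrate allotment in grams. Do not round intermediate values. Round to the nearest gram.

315 g/day

Mifflin-St Jeor (female): BMR = 10(105) + 6.25(190) − 5(20) − 161 = 1050 + 1187.5 − 100 − 161 = 1976.5 kcal/day.
TEE = 1976.5 × 1.275 = 2520.0375 kcal/day.
Carbohydrate energy = 50% × 2520.0375 = 1260.0188 kcal.
Carbohydrate = 1260.0188 ÷ 4 kcal/g = 315.0047 g.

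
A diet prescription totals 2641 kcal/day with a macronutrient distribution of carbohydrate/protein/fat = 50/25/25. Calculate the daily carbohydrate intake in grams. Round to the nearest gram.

Carbohydrate energy = 50% × 2641 = 1320.5 kcal.
At 4 kcal/g: 1320.5 ÷ 4 = 330.125 g.

330 g/day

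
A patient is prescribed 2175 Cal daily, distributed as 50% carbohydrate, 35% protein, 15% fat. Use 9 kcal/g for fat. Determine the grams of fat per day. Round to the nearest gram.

36 g/day

Fat energy = 15% × 2175 = 326.25 kcal.
At 9 kcal/g: 326.25 ÷ 9 = 36.25 g.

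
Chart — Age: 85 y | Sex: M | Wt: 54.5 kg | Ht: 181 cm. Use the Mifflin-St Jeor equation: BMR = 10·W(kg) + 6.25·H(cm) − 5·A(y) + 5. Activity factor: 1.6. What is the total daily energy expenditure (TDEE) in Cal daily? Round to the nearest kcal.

Mifflin-St Jeor (male): BMR = 10(54.5) + 6.25(181) − 5(85) + 5 = 545 + 1131.25 − 425 + 5 = 1256.25 kcal/day.
TEE = BMR × activity factor = 1256.25 × 1.6 = 2010 kcal/day.

2010 Cal daily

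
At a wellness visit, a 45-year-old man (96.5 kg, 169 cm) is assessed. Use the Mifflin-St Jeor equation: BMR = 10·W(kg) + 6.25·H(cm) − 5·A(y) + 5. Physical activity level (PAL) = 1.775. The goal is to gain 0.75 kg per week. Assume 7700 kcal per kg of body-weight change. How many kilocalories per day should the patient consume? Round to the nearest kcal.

Mifflin-St Jeor (male): BMR = 10(96.5) + 6.25(169) − 5(45) + 5 = 965 + 1056.25 − 225 + 5 = 1801.25 kcal/day.
TEE = 1801.25 × 1.775 = 3197.2188 kcal/day.
Required daily surplus = 0.75 × 7700 ÷ 7 = 825 kcal/day.
Target intake = 3197.2188 + 825 = 4022.2188 kcal/day.

4022 kilocalories per day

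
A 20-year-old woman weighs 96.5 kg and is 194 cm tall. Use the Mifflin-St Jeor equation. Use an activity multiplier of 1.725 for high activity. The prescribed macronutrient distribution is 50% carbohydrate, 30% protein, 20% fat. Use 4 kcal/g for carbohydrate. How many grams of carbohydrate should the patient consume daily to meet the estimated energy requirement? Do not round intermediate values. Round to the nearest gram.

413 g/day

Mifflin-St Jeor (female): BMR = 10(96.5) + 6.25(194) − 5(20) − 161 = 965 + 1212.5 − 100 − 161 = 1916.5 kcal/day.
TEE = 1916.5 × 1.725 = 3305.9625 kcal/day.
Carbohydrate energy = 50% × 3305.9625 = 1652.9813 kcal.
Carbohydrate = 1652.9813 ÷ 4 kcal/g = 413.2453 g.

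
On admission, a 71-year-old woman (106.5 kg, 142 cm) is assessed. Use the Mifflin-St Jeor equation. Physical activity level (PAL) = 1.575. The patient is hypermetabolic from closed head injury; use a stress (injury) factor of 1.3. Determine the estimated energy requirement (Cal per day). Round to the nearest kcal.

Mifflin-St Jeor (female): BMR = 10(106.5) + 6.25(142) − 5(71) − 161 = 1065 + 887.5 − 355 − 161 = 1436.5 kcal/day.
TEE = BMR × activity factor = 1436.5 × 1.575 = 2262.4875 kcal/day.
Apply stress factor: 2262.4875 × 1.3 = 2941.2338 kcal/day.

2941 Cal per day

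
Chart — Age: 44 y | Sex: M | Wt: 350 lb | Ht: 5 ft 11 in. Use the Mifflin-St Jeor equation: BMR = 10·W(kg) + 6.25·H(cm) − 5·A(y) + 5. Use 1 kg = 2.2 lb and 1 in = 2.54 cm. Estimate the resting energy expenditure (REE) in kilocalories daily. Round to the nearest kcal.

Convert to metric: weight = 350 ÷ 2.2 = 159.0909 kg; height = (5×12 + 11) × 2.54 = 71 × 2.54 = 180.34 cm.
Mifflin-St Jeor (male): BMR = 10(159.0909) + 6.25(180.34) − 5(44) + 5 = 1590.9091 + 1127.125 − 220 + 5 = 2503.0341 kcal/day.

2503 kilocalories daily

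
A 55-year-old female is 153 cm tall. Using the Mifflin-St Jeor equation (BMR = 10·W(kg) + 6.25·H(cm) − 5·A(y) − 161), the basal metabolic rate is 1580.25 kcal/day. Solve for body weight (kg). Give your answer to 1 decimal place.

106.0 kg

1580.25 = 10·W + 6.25(153) − 5(55) − 161
10·W = 1580.25 − 520.25 = 1060, so W = 106 kg.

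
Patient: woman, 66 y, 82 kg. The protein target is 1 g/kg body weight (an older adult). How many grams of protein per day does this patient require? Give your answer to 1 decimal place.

Protein = 1 g/kg × 82 kg = 82 g/day.

82.0 g/day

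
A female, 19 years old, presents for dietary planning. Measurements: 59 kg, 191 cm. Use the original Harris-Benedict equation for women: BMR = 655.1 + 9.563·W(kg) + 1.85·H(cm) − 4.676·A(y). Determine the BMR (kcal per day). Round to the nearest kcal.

1484 kcal per day

Harris-Benedict: BMR = 655.1 + 9.563(59) + 1.85(191) − 4.676(19) = 1483.823 kcal/day.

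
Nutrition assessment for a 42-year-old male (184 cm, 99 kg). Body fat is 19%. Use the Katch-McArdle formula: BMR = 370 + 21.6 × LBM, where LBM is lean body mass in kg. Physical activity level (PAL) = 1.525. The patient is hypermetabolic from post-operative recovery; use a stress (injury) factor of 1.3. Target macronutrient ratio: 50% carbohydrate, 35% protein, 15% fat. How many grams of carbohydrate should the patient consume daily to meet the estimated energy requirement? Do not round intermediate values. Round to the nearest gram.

521 g/day

LBM = 99 × (1 − 0.19) = 80.19 kg. Katch-McArdle: BMR = 370 + 21.6 × 80.19 = 2102.104 kcal/day.
TEE = 2102.104 × 1.525 = 3205.7086 kcal/day.
With stress factor 1.3: 3205.7086 × 1.3 = 4167.4212 kcal/day.
Carbohydrate energy = 50% × 4167.4212 = 2083.7106 kcal.
Carbohydrate = 2083.7106 ÷ 4 kcal/g = 520.9276 g.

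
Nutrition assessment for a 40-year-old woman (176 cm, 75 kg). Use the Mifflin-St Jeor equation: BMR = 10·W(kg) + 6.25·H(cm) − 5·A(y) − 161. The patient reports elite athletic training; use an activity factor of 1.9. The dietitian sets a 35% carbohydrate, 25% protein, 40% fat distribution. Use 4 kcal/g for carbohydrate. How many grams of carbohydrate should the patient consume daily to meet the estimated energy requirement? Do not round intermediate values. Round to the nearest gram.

248 g/day

Mifflin-St Jeor (female): BMR = 10(75) + 6.25(176) − 5(40) − 161 = 750 + 1100 − 200 − 161 = 1489 kcal/day.
TEE = 1489 × 1.9 = 2829.1 kcal/day.
Carbohydrate energy = 35% × 2829.1 = 990.185 kcal.
Carbohydrate = 990.185 ÷ 4 kcal/g = 247.5463 g.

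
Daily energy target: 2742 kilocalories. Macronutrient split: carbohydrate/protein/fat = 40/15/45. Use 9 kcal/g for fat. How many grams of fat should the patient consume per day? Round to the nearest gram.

137 g/day

Fat energy = 45% × 2742 = 1233.9 kcal.
At 9 kcal/g: 1233.9 ÷ 9 = 137.1 g.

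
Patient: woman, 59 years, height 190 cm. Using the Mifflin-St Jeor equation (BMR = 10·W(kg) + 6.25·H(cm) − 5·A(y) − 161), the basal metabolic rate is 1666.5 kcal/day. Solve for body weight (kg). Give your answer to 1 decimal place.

93.5 kg

1666.5 = 10·W + 6.25(190) − 5(59) − 161
10·W = 1666.5 − 731.5 = 935, so W = 93.5 kg.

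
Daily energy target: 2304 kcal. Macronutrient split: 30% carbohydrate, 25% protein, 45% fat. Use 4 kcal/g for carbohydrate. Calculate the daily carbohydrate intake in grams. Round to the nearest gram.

Carbohydrate energy = 30% × 2304 = 691.2 kcal.
At 4 kcal/g: 691.2 ÷ 4 = 172.8 g.

173 g/day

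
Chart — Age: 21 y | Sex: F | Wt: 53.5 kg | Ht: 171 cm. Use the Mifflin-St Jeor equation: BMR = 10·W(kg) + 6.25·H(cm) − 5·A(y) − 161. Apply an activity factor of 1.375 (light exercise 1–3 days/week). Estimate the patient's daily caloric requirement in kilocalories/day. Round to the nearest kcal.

1839 kilocalories/day

Mifflin-St Jeor (female): BMR = 10(53.5) + 6.25(171) − 5(21) − 161 = 535 + 1068.75 − 105 − 161 = 1337.75 kcal/day.
TEE = BMR × activity factor = 1337.75 × 1.375 = 1839.4063 kcal/day.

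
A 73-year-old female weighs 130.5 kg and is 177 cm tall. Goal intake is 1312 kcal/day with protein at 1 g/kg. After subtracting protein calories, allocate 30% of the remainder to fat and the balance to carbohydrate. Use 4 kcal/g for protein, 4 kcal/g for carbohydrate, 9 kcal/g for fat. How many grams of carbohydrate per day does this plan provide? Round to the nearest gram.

Protein = 1 × 130.5 = 130.5 g → 130.5 × 4 = 522 kcal.
Non-protein calories = 1312 − 522 = 790 kcal.
Fat: 30% × 790 = 237 kcal; carbohydrate: 553 kcal.
Carbohydrate: 553 kcal ÷ 4 kcal/g = 138.25 g.

138 g/day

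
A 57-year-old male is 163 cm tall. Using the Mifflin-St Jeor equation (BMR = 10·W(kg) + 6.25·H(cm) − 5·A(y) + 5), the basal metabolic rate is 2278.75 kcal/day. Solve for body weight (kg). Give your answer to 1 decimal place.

154.0 kg

2278.75 = 10·W + 6.25(163) − 5(57) + 5
10·W = 2278.75 − 738.75 = 1540, so W = 154 kg.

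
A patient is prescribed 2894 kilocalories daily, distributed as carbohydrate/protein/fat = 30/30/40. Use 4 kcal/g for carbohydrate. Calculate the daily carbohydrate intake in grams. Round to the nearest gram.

217 g/day

Carbohydrate energy = 30% × 2894 = 868.2 kcal.
At 4 kcal/g: 868.2 ÷ 4 = 217.05 g.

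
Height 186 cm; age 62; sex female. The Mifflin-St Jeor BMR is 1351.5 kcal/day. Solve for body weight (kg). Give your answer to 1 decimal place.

66.0 kg

1351.5 = 10·W + 6.25(186) − 5(62) − 161
10·W = 1351.5 − 691.5 = 660, so W = 66 kg.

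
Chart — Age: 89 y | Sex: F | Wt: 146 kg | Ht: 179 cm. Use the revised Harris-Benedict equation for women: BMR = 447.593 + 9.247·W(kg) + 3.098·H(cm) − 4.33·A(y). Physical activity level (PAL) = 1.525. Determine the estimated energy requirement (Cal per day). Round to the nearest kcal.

Harris-Benedict: BMR = 447.593 + 9.247(146) + 3.098(179) − 4.33(89) = 1966.827 kcal/day.
TEE = BMR × activity factor = 1966.827 × 1.525 = 2999.4112 kcal/day.

2999 Cal per day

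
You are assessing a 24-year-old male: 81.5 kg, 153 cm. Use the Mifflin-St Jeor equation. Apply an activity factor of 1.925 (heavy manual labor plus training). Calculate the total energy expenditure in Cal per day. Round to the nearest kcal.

Mifflin-St Jeor (male): BMR = 10(81.5) + 6.25(153) − 5(24) + 5 = 815 + 956.25 − 120 + 5 = 1656.25 kcal/day.
TEE = BMR × activity factor = 1656.25 × 1.925 = 3188.2813 kcal/day.

3188 Cal per day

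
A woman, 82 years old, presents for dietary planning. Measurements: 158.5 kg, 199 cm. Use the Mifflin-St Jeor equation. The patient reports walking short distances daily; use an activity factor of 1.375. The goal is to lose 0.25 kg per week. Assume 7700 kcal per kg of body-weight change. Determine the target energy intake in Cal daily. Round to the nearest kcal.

2829 Cal daily

Mifflin-St Jeor (female): BMR = 10(158.5) + 6.25(199) − 5(82) − 161 = 1585 + 1243.75 − 410 − 161 = 2257.75 kcal/day.
TEE = 2257.75 × 1.375 = 3104.4063 kcal/day.
Required daily deficit = 0.25 × 7700 ÷ 7 = 275 kcal/day.
Target intake = 3104.4063 − 275 = 2829.4063 kcal/day.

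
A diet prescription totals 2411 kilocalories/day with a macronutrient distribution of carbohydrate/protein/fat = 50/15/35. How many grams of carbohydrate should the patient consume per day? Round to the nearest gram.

Carbohydrate energy = 50% × 2411 = 1205.5 kcal.
At 4 kcal/g: 1205.5 ÷ 4 = 301.375 g.

301 g/day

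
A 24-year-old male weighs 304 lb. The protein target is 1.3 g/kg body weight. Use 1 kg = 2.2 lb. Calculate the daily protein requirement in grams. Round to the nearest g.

180 g/day

Weight in kg = 304 ÷ 2.2 = 138.1818 kg.
Protein = 1.3 g/kg × 138.1818 kg = 179.6364 g/day.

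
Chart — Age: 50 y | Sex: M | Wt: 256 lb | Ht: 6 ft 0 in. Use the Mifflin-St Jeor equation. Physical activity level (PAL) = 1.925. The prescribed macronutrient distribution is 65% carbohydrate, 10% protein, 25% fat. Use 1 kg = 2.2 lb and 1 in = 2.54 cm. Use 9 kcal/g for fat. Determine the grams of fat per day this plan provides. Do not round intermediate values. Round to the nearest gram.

Convert to metric: weight = 256 ÷ 2.2 = 116.3636 kg; height = (6×12 + 0) × 2.54 = 72 × 2.54 = 182.88 cm.
Mifflin-St Jeor (male): BMR = 10(116.3636) + 6.25(182.88) − 5(50) + 5 = 1163.6364 + 1143 − 250 + 5 = 2061.6364 kcal/day.
TEE = 2061.6364 × 1.925 = 3968.65 kcal/day.
Fat energy = 25% × 3968.65 = 992.1625 kcal.
Fat = 992.1625 ÷ 9 kcal/g = 110.2403 g.

110 g/day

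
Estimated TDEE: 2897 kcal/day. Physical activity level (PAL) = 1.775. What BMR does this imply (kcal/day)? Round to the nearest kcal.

1632 kcal/day

BMR = TEE ÷ activity factor = 2897 ÷ 1.775 = 1632.1127 kcal/day.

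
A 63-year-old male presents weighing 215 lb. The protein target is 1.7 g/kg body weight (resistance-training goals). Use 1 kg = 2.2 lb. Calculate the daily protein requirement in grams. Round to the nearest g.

Weight in kg = 215 ÷ 2.2 = 97.7273 kg.
Protein = 1.7 g/kg × 97.7273 kg = 166.1364 g/day.

166 g/day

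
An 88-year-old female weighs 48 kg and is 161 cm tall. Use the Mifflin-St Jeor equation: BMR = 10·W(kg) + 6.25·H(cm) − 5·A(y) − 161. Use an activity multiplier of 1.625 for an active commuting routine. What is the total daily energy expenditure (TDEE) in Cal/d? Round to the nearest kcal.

1439 Cal/d

Mifflin-St Jeor (female): BMR = 10(48) + 6.25(161) − 5(88) − 161 = 480 + 1006.25 − 440 − 161 = 885.25 kcal/day.
TEE = BMR × activity factor = 885.25 × 1.625 = 1438.5313 kcal/day.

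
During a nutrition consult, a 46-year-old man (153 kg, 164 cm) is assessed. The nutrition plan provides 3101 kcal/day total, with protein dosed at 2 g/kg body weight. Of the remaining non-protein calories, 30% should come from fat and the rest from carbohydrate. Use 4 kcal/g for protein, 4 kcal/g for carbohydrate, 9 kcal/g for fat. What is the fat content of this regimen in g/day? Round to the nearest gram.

Protein = 2 × 153 = 306 g → 306 × 4 = 1224 kcal.
Non-protein calories = 3101 − 1224 = 1877 kcal.
Fat: 30% × 1877 = 563.1 kcal; carbohydrate: 1313.9 kcal.
Fat: 563.1 kcal ÷ 9 kcal/g = 62.5667 g.

63 g/day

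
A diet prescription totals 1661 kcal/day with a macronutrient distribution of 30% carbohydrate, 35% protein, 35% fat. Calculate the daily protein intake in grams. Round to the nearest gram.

Protein energy = 35% × 1661 = 581.35 kcal.
At 4 kcal/g: 581.35 ÷ 4 = 145.3375 g.

145 g/day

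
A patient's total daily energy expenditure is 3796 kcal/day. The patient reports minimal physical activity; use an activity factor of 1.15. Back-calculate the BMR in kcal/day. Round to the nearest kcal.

BMR = TEE ÷ activity factor = 3796 ÷ 1.15 = 3300.8696 kcal/day.

3301 kcal/day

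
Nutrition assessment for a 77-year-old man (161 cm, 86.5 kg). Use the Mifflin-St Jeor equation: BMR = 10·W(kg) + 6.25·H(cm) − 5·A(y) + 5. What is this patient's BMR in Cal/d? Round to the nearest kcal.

Mifflin-St Jeor (male): BMR = 10(86.5) + 6.25(161) − 5(77) + 5 = 865 + 1006.25 − 385 + 5 = 1491.25 kcal/day.

1491 Cal/d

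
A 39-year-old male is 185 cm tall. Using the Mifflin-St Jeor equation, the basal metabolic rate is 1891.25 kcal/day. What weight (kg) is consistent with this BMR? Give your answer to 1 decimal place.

1891.25 = 10·W + 6.25(185) − 5(39) + 5
10·W = 1891.25 − 966.25 = 925, so W = 92.5 kg.

92.5 kg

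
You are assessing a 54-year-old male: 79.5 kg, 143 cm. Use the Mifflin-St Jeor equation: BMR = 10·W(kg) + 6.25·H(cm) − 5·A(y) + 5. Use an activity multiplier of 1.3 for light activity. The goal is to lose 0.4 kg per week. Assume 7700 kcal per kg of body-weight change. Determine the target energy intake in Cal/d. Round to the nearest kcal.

Mifflin-St Jeor (male): BMR = 10(79.5) + 6.25(143) − 5(54) + 5 = 795 + 893.75 − 270 + 5 = 1423.75 kcal/day.
TEE = 1423.75 × 1.3 = 1850.875 kcal/day.
Required daily deficit = 0.4 × 7700 ÷ 7 = 440 kcal/day.
Target intake = 1850.875 − 440 = 1410.875 kcal/day.

1411 Cal/d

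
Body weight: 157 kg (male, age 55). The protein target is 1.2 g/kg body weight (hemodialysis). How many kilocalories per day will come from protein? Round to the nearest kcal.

754 kcal/day

Protein = 1.2 g/kg × 157 kg = 188.4 g/day.
Protein energy = 188.4 g × 4 kcal/g = 753.6 kcal/day.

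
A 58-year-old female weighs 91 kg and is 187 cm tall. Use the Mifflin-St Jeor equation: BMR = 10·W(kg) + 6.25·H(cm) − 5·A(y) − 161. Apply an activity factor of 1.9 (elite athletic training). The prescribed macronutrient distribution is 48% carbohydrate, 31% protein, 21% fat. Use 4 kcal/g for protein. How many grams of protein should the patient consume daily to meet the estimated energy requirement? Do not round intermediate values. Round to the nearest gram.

240 g/day

Mifflin-St Jeor (female): BMR = 10(91) + 6.25(187) − 5(58) − 161 = 910 + 1168.75 − 290 − 161 = 1627.75 kcal/day.
TEE = 1627.75 × 1.9 = 3092.725 kcal/day.
Protein energy = 31% × 3092.725 = 958.7448 kcal.
Protein = 958.7448 ÷ 4 kcal/g = 239.6862 g.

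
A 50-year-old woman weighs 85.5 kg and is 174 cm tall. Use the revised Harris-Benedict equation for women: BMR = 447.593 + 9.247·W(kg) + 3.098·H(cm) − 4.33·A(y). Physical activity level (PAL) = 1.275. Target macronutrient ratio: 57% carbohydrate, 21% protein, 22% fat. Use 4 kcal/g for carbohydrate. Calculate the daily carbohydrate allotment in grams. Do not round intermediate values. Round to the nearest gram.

284 g/day

Harris-Benedict: BMR = 447.593 + 9.247(85.5) + 3.098(174) − 4.33(50) = 1560.7635 kcal/day.
TEE = 1560.7635 × 1.275 = 1989.9735 kcal/day.
Carbohydrate energy = 57% × 1989.9735 = 1134.2849 kcal.
Carbohydrate = 1134.2849 ÷ 4 kcal/g = 283.5712 g.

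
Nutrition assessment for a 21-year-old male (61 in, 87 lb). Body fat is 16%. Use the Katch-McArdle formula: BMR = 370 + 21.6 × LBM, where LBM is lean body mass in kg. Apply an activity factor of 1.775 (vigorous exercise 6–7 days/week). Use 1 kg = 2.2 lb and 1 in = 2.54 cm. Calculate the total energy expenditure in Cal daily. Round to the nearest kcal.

Convert to metric: weight = 87 ÷ 2.2 = 39.5455 kg; height = 61 × 2.54 = 154.94 cm.
LBM = 39.5455 × (1 − 0.16) = 33.2182 kg. Katch-McArdle: BMR = 370 + 21.6 × 33.2182 = 1087.5127 kcal/day.
TEE = BMR × activity factor = 1087.5127 × 1.775 = 1930.3351 kcal/day.

1930 Cal daily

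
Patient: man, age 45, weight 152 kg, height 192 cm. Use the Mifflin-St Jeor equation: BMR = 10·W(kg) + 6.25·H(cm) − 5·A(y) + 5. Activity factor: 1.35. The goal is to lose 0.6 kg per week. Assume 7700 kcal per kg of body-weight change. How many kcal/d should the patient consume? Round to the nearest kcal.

2715 kcal/d

Mifflin-St Jeor (male): BMR = 10(152) + 6.25(192) − 5(45) + 5 = 1520 + 1200 − 225 + 5 = 2500 kcal/day.
TEE = 2500 × 1.35 = 3375 kcal/day.
Required daily deficit = 0.6 × 7700 ÷ 7 = 660 kcal/day.
Target intake = 3375 − 660 = 2715 kcal/day.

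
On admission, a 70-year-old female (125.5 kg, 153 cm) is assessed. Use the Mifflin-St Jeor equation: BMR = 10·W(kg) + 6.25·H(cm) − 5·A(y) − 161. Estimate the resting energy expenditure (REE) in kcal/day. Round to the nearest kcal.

1700 kcal/day

Mifflin-St Jeor (female): BMR = 10(125.5) + 6.25(153) − 5(70) − 161 = 1255 + 956.25 − 350 − 161 = 1700.25 kcal/day.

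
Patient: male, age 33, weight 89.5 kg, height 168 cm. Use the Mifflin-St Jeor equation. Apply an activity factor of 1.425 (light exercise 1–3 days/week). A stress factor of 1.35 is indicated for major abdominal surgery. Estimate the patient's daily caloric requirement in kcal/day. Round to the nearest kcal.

Mifflin-St Jeor (male): BMR = 10(89.5) + 6.25(168) − 5(33) + 5 = 895 + 1050 − 165 + 5 = 1785 kcal/day.
TEE = BMR × activity factor = 1785 × 1.425 = 2543.625 kcal/day.
Apply stress factor: 2543.625 × 1.35 = 3433.8938 kcal/day.

3434 kcal/day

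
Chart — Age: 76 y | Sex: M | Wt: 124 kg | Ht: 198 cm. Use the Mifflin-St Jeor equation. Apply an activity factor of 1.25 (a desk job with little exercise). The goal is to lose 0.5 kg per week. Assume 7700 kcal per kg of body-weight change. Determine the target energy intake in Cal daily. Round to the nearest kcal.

2078 Cal daily

Mifflin-St Jeor (male): BMR = 10(124) + 6.25(198) − 5(76) + 5 = 1240 + 1237.5 − 380 + 5 = 2102.5 kcal/day.
TEE = 2102.5 × 1.25 = 2628.125 kcal/day.
Required daily deficit = 0.5 × 7700 ÷ 7 = 550 kcal/day.
Target intake = 2628.125 − 550 = 2078.125 kcal/day.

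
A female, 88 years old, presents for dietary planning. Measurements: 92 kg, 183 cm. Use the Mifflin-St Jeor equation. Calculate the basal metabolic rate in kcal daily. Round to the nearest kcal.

1463 kcal daily

Mifflin-St Jeor (female): BMR = 10(92) + 6.25(183) − 5(88) − 161 = 920 + 1143.75 − 440 − 161 = 1462.75 kcal/day.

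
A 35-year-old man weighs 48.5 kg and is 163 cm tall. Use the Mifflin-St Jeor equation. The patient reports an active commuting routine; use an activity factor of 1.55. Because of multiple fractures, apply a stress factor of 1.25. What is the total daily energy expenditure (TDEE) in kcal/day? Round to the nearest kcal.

Mifflin-St Jeor (male): BMR = 10(48.5) + 6.25(163) − 5(35) + 5 = 485 + 1018.75 − 175 + 5 = 1333.75 kcal/day.
TEE = BMR × activity factor = 1333.75 × 1.55 = 2067.3125 kcal/day.
Apply stress factor: 2067.3125 × 1.25 = 2584.1406 kcal/day.

2584 kcal/day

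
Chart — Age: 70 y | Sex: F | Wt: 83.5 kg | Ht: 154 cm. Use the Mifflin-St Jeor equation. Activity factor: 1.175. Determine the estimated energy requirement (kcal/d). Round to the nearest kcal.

1512 kcal/d

Mifflin-St Jeor (female): BMR = 10(83.5) + 6.25(154) − 5(70) − 161 = 835 + 962.5 − 350 − 161 = 1286.5 kcal/day.
TEE = BMR × activity factor = 1286.5 × 1.175 = 1511.6375 kcal/day.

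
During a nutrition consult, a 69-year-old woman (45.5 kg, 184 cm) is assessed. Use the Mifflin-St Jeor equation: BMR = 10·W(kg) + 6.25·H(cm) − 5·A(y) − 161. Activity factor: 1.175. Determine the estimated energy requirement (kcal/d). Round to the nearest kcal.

1291 kcal/d

Mifflin-St Jeor (female): BMR = 10(45.5) + 6.25(184) − 5(69) − 161 = 455 + 1150 − 345 − 161 = 1099 kcal/day.
TEE = BMR × activity factor = 1099 × 1.175 = 1291.325 kcal/day.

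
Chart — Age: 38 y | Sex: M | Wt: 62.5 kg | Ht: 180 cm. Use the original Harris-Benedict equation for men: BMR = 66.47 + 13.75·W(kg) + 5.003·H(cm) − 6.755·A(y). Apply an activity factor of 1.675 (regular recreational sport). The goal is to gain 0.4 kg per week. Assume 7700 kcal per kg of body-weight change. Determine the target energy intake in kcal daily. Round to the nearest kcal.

3069 kcal daily

Harris-Benedict: BMR = 66.47 + 13.75(62.5) + 5.003(180) − 6.755(38) = 1569.695 kcal/day.
TEE = 1569.695 × 1.675 = 2629.2391 kcal/day.
Required daily surplus = 0.4 × 7700 ÷ 7 = 440 kcal/day.
Target intake = 2629.2391 + 440 = 3069.2391 kcal/day.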